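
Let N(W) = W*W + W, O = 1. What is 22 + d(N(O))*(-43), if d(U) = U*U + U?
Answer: -236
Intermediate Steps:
N(W) = W + W² (N(W) = W² + W = W + W²)
d(U) = U + U² (d(U) = U² + U = U + U²)
22 + d(N(O))*(-43) = 22 + ((1*(1 + 1))*(1 + 1*(1 + 1)))*(-43) = 22 + ((1*2)*(1 + 1*2))*(-43) = 22 + (2*(1 + 2))*(-43) = 22 + (2*3)*(-43) = 22 + 6*(-43) = 22 - 258 = -236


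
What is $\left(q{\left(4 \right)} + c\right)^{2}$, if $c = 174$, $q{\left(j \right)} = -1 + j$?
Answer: $31329$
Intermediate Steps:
$\left(q{\left(4 \right)} + c\right)^{2} = \left(\left(-1 + 4\right) + 174\right)^{2} = \left(3 + 174\right)^{2} = 177^{2} = 31329$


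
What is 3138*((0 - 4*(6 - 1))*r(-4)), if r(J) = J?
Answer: 251040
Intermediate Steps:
3138*((0 - 4*(6 - 1))*r(-4)) = 3138*((0 - 4*(6 - 1))*(-4)) = 3138*((0 - 4*5)*(-4)) = 3138*((0 - 20)*(-4)) = 3138*(-20*(-4)) = 3138*80 = 251040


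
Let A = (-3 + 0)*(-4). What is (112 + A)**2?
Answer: 15376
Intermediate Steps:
A = 12 (A = -3*(-4) = 12)
(112 + A)**2 = (112 + 12)**2 = 124**2 = 15376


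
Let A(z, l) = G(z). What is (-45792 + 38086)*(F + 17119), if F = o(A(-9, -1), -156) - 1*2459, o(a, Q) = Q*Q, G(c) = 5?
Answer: -300503176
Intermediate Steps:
A(z, l) = 5
o(a, Q) = Q²
F = 21877 (F = (-156)² - 1*2459 = 24336 - 2459 = 21877)
(-45792 + 38086)*(F + 17119) = (-45792 + 38086)*(21877 + 17119) = -7706*38996 = -300503176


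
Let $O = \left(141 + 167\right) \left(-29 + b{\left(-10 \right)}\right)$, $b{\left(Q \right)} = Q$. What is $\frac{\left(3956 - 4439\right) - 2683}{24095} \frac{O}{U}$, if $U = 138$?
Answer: $\frac{6338332}{554185} \approx 11.437$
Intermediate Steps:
$O = -12012$ ($O = \left(141 + 167\right) \left(-29 - 10\right) = 308 \left(-39\right) = -12012$)
$\frac{\left(3956 - 4439\right) - 2683}{24095} \frac{O}{U} = \frac{\left(3956 - 4439\right) - 2683}{24095} \left(- \frac{12012}{138}\right) = \left(-483 - 2683\right) \frac{1}{24095} \left(\left(-12012\right) \frac{1}{138}\right) = \left(-3166\right) \frac{1}{24095} \left(- \frac{2002}{23}\right) = \left(- \frac{3166}{24095}\right) \left(- \frac{2002}{23}\right) = \frac{6338332}{554185}$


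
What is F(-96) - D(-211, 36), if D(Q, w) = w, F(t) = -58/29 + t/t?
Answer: -37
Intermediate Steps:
F(t) = -1 (F(t) = -58*1/29 + 1 = -2 + 1 = -1)
F(-96) - D(-211, 36) = -1 - 1*36 = -1 - 36 = -37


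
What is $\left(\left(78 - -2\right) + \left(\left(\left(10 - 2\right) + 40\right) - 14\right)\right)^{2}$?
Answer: $12996$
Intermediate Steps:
$\left(\left(78 - -2\right) + \left(\left(\left(10 - 2\right) + 40\right) - 14\right)\right)^{2} = \left(\left(78 + 2\right) + \left(\left(8 + 40\right) - 14\right)\right)^{2} = \left(80 + \left(48 - 14\right)\right)^{2} = \left(80 + 34\right)^{2} = 114^{2} = 12996$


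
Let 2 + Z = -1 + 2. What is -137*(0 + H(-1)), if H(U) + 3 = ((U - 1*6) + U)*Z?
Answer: -685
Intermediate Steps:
Z = -1 (Z = -2 + (-1 + 2) = -2 + 1 = -1)
H(U) = 3 - 2*U (H(U) = -3 + ((U - 1*6) + U)*(-1) = -3 + ((U - 6) + U)*(-1) = -3 + ((-6 + U) + U)*(-1) = -3 + (-6 + 2*U)*(-1) = -3 + (6 - 2*U) = 3 - 2*U)
-137*(0 + H(-1)) = -137*(0 + (3 - 2*(-1))) = -137*(0 + (3 + 2)) = -137*(0 + 5) = -137*5 = -685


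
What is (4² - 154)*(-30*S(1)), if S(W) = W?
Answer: 4140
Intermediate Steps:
(4² - 154)*(-30*S(1)) = (4² - 154)*(-30*1) = (16 - 154)*(-30) = -138*(-30) = 4140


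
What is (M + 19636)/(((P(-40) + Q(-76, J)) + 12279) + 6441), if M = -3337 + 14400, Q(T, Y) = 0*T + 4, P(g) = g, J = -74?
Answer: 1137/692 ≈ 1.6431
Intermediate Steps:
Q(T, Y) = 4 (Q(T, Y) = 0 + 4 = 4)
M = 11063
(M + 19636)/(((P(-40) + Q(-76, J)) + 12279) + 6441) = (11063 + 19636)/(((-40 + 4) + 12279) + 6441) = 30699/((-36 + 12279) + 6441) = 30699/(12243 + 6441) = 30699/18684 = 30699*(1/18684) = 1137/692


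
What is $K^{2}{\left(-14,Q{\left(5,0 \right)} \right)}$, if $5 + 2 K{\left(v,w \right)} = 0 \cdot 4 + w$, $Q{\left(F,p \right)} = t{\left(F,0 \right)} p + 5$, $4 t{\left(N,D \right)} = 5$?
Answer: $0$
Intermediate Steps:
$t{\left(N,D \right)} = \frac{5}{4}$ ($t{\left(N,D \right)} = \frac{1}{4} \cdot 5 = \frac{5}{4}$)
$Q{\left(F,p \right)} = 5 + \frac{5 p}{4}$ ($Q{\left(F,p \right)} = \frac{5 p}{4} + 5 = 5 + \frac{5 p}{4}$)
$K{\left(v,w \right)} = - \frac{5}{2} + \frac{w}{2}$ ($K{\left(v,w \right)} = - \frac{5}{2} + \frac{0 \cdot 4 + w}{2} = - \frac{5}{2} + \frac{0 + w}{2} = - \frac{5}{2} + \frac{w}{2}$)
$K^{2}{\left(-14,Q{\left(5,0 \right)} \right)} = \left(- \frac{5}{2} + \frac{5 + \frac{5}{4} \cdot 0}{2}\right)^{2} = \left(- \frac{5}{2} + \frac{5 + 0}{2}\right)^{2} = \left(- \frac{5}{2} + \frac{1}{2} \cdot 5\right)^{2} = \left(- \frac{5}{2} + \frac{5}{2}\right)^{2} = 0^{2} = 0$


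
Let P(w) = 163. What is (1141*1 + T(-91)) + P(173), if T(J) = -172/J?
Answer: 118836/91 ≈ 1305.9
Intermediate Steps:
(1141*1 + T(-91)) + P(173) = (1141*1 - 172/(-91)) + 163 = (1141 - 172*(-1/91)) + 163 = (1141 + 172/91) + 163 = 104003/91 + 163 = 118836/91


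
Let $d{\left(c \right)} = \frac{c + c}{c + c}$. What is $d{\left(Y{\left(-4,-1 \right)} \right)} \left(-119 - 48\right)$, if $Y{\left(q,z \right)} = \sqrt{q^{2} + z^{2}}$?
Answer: $-167$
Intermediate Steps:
$d{\left(c \right)} = 1$ ($d{\left(c \right)} = \frac{2 c}{2 c} = 2 c \frac{1}{2 c} = 1$)
$d{\left(Y{\left(-4,-1 \right)} \right)} \left(-119 - 48\right) = 1 \left(-119 - 48\right) = 1 \left(-167\right) = -167$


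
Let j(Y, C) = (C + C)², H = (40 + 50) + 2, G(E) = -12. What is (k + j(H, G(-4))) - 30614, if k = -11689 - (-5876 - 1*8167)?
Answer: -27684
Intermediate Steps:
k = 2354 (k = -11689 - (-5876 - 8167) = -11689 - 1*(-14043) = -11689 + 14043 = 2354)
H = 92 (H = 90 + 2 = 92)
j(Y, C) = 4*C² (j(Y, C) = (2*C)² = 4*C²)
(k + j(H, G(-4))) - 30614 = (2354 + 4*(-12)²) - 30614 = (2354 + 4*144) - 30614 = (2354 + 576) - 30614 = 2930 - 30614 = -27684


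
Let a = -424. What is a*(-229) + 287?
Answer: 97383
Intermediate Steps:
a*(-229) + 287 = -424*(-229) + 287 = 97096 + 287 = 97383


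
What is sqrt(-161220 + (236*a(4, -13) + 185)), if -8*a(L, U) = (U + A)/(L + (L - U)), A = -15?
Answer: I*sqrt(1448961)/3 ≈ 401.24*I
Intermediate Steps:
a(L, U) = -(-15 + U)/(8*(-U + 2*L)) (a(L, U) = -(U - 15)/(8*(L + (L - U))) = -(-15 + U)/(8*(-U + 2*L)))
sqrt(-161220 + (236*a(4, -13) + 185)) = sqrt(-161220 + (236*((15 - 1*(-13))/(8*(-1*(-13) + 2*4))) + 185)) = sqrt(-161220 + (236*((15 + 13)/(8*(13 + 8))) + 185)) = sqrt(-161220 + (236*((1/8)*28/21) + 185)) = sqrt(-161220 + (236*((1/8)*(1/21)*28) + 185)) = sqrt(-161220 + (236*(1/6) + 185)) = sqrt(-161220 + (118/3 + 185)) = sqrt(-161220 + 673/3) = sqrt(-482987/3) = I*sqrt(1448961)/3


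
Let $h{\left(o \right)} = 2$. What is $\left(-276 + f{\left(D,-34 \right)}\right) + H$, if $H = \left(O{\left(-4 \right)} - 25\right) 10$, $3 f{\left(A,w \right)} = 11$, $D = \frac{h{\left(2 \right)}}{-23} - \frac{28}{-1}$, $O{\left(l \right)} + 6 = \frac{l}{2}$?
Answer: $- \frac{1807}{3} \approx -602.33$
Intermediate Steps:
$O{\left(l \right)} = -6 + \frac{l}{2}$
$D = \frac{642}{23}$ ($D = \frac{2}{-23} - \frac{28}{-1} = 2 \left(- \frac{1}{23}\right) - -28 = - \frac{2}{23} + 28 = \frac{642}{23} \approx 27.913$)
$f{\left(A,w \right)} = \frac{11}{3}$ ($f{\left(A,w \right)} = \frac{1}{3} \cdot 11 = \frac{11}{3}$)
$H = -330$ ($H = \left(\left(-6 + \frac{1}{2} \left(-4\right)\right) - 25\right) 10 = \left(\left(-6 - 2\right) - 25\right) 10 = \left(-8 - 25\right) 10 = \left(-33\right) 10 = -330$)
$\left(-276 + f{\left(D,-34 \right)}\right) + H = \left(-276 + \frac{11}{3}\right) - 330 = - \frac{817}{3} - 330 = - \frac{1807}{3}$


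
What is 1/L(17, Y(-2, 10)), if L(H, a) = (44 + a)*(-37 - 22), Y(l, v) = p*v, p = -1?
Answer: -1/2006 ≈ -0.00049850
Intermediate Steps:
Y(l, v) = -v
L(H, a) = -2596 - 59*a (L(H, a) = (44 + a)*(-59) = -2596 - 59*a)
1/L(17, Y(-2, 10)) = 1/(-2596 - (-59)*10) = 1/(-2596 - 59*(-10)) = 1/(-2596 + 590) = 1/(-2006) = -1/2006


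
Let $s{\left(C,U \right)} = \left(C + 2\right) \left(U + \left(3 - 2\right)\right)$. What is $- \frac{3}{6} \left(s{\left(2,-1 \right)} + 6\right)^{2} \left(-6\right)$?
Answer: $108$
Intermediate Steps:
$s{\left(C,U \right)} = \left(1 + U\right) \left(2 + C\right)$ ($s{\left(C,U \right)} = \left(2 + C\right) \left(U + \left(3 - 2\right)\right) = \left(2 + C\right) \left(U + 1\right) = \left(2 + C\right) \left(1 + U\right) = \left(1 + U\right) \left(2 + C\right)$)
$- \frac{3}{6} \left(s{\left(2,-1 \right)} + 6\right)^{2} \left(-6\right) = - \frac{3}{6} \left(\left(2 + 2 + 2 \left(-1\right) + 2 \left(-1\right)\right) + 6\right)^{2} \left(-6\right) = \left(-3\right) \frac{1}{6} \left(\left(2 + 2 - 2 - 2\right) + 6\right)^{2} \left(-6\right) = - \frac{\left(0 + 6\right)^{2}}{2} \left(-6\right) = - \frac{6^{2}}{2} \left(-6\right) = \left(- \frac{1}{2}\right) 36 \left(-6\right) = \left(-18\right) \left(-6\right) = 108$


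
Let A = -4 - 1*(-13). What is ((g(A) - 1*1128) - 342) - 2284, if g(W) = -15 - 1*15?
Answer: -3784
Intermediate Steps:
A = 9 (A = -4 + 13 = 9)
g(W) = -30 (g(W) = -15 - 15 = -30)
((g(A) - 1*1128) - 342) - 2284 = ((-30 - 1*1128) - 342) - 2284 = ((-30 - 1128) - 342) - 2284 = (-1158 - 342) - 2284 = -1500 - 2284 = -3784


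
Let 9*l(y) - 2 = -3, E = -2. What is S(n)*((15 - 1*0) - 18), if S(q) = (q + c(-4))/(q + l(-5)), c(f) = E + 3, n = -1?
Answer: 0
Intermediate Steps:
l(y) = -⅑ (l(y) = 2/9 + (⅑)*(-3) = 2/9 - ⅓ = -⅑)
c(f) = 1 (c(f) = -2 + 3 = 1)
S(q) = (1 + q)/(-⅑ + q) (S(q) = (q + 1)/(q - ⅑) = (1 + q)/(-⅑ + q))
S(n)*((15 - 1*0) - 18) = (9*(1 - 1)/(-1 + 9*(-1)))*((15 - 1*0) - 18) = (9*0/(-1 - 9))*((15 + 0) - 18) = (9*0/(-10))*(15 - 18) = (9*(-⅒)*0)*(-3) = 0*(-3) = 0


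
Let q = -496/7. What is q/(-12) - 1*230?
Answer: -4706/21 ≈ -224.10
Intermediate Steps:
q = -496/7 (q = -496*1/7 = -496/7 ≈ -70.857)
q/(-12) - 1*230 = -496/7/(-12) - 1*230 = -496/7*(-1/12) - 230 = 124/21 - 230 = -4706/21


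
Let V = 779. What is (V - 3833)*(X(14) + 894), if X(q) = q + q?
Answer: -2815788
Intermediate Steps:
X(q) = 2*q
(V - 3833)*(X(14) + 894) = (779 - 3833)*(2*14 + 894) = -3054*(28 + 894) = -3054*922 = -2815788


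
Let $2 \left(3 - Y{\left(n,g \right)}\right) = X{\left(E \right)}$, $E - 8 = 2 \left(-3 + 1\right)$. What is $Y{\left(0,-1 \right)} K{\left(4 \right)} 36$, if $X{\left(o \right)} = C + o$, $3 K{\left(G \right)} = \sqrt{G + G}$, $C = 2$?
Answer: $0$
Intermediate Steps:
$K{\left(G \right)} = \frac{\sqrt{2} \sqrt{G}}{3}$ ($K{\left(G \right)} = \frac{\sqrt{G + G}}{3} = \frac{\sqrt{2 G}}{3} = \frac{\sqrt{2} \sqrt{G}}{3}$)
$E = 4$ ($E = 8 + 2 \left(-3 + 1\right) = 8 + 2 \left(-2\right) = 8 - 4 = 4$)
$X{\left(o \right)} = 2 + o$
$Y{\left(n,g \right)} = 0$ ($Y{\left(n,g \right)} = 3 - \frac{2 + 4}{2} = 3 - 3 = 0$)
$Y{\left(0,-1 \right)} K{\left(4 \right)} 36 = 0 \frac{\sqrt{2} \sqrt{4}}{3} \cdot 36 = 0 \cdot \frac{1}{3} \sqrt{2} \cdot 2 \cdot 36 = 0 \frac{2 \sqrt{2}}{3} \cdot 36 = 0 \cdot 36 = 0$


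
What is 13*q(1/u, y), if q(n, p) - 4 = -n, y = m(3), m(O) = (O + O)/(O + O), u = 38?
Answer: 1963/38 ≈ 51.658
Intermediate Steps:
m(O) = 1 (m(O) = (2*O)/((2*O)) = (2*O)*(1/(2*O)) = 1)
y = 1
q(n, p) = 4 - n
13*q(1/u, y) = 13*(4 - 1/38) = 13*(151/38) = 1963/38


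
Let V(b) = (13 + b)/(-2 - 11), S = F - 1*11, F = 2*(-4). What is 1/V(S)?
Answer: 13/6 ≈ 2.1667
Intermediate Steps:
F = -8
S = -19 (S = -8 - 1*11 = -8 - 11 = -19)
V(b) = -1 - b/13 (V(b) = (13 + b)/(-13) = (13 + b)*(-1/13) = -1 - b/13)
1/V(S) = 1/(-1 - 1/13*(-19)) = 1/(-1 + 19/13) = 1/(6/13) = 13/6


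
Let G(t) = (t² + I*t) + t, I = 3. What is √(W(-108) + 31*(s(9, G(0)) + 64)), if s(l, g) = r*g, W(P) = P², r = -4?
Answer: 4*√853 ≈ 116.82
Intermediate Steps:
G(t) = t² + 4*t (G(t) = (t² + 3*t) + t = t² + 4*t)
s(l, g) = -4*g
√(W(-108) + 31*(s(9, G(0)) + 64)) = √((-108)² + 31*(-0*(4 + 0) + 64)) = √(11664 + 31*(-0*4 + 64)) = √(11664 + 31*(-4*0 + 64)) = √(11664 + 31*(0 + 64)) = √(11664 + 31*64) = √(11664 + 1984) = √13648 = 4*√853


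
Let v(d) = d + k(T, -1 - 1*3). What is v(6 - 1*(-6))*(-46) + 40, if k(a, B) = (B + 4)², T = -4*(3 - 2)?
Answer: -512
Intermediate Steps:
T = -4 (T = -4*1 = -4)
k(a, B) = (4 + B)²
v(d) = d (v(d) = d + (4 + (-1 - 1*3))² = d + (4 + (-1 - 3))² = d + (4 - 4)² = d + 0² = d + 0 = d)
v(6 - 1*(-6))*(-46) + 40 = (6 - 1*(-6))*(-46) + 40 = (6 + 6)*(-46) + 40 = 12*(-46) + 40 = -552 + 40 = -512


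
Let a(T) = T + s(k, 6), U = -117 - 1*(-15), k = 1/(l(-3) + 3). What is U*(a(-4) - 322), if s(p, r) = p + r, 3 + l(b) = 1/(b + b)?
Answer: 33252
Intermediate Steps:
l(b) = -3 + 1/(2*b) (l(b) = -3 + 1/(b + b) = -3 + 1/(2*b))
k = -6 (k = 1/((-3 + (1/2)/(-3)) + 3) = 1/((-3 + (1/2)*(-1/3)) + 3) = 1/((-3 - 1/6) + 3) = 1/(-19/6 + 3) = 1/(-1/6) = -6)
U = -102 (U = -117 + 15 = -102)
a(T) = T (a(T) = T + (-6 + 6) = T + 0 = T)
U*(a(-4) - 322) = -102*(-4 - 322) = -102*(-326) = 33252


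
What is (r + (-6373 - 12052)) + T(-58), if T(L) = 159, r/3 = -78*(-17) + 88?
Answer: -14024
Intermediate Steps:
r = 4242 (r = 3*(-78*(-17) + 88) = 3*(1326 + 88) = 3*1414 = 4242)
(r + (-6373 - 12052)) + T(-58) = (4242 + (-6373 - 12052)) + 159 = (4242 - 18425) + 159 = -14183 + 159 = -14024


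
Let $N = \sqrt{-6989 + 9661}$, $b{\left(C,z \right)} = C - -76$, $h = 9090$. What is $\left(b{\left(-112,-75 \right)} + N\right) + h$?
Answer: $9054 + 4 \sqrt{167} \approx 9105.7$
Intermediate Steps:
$b{\left(C,z \right)} = 76 + C$ ($b{\left(C,z \right)} = C + 76 = 76 + C$)
$N = 4 \sqrt{167}$ ($N = \sqrt{2672} = 4 \sqrt{167} \approx 51.691$)
$\left(b{\left(-112,-75 \right)} + N\right) + h = \left(\left(76 - 112\right) + 4 \sqrt{167}\right) + 9090 = \left(-36 + 4 \sqrt{167}\right) + 9090 = 9054 + 4 \sqrt{167}$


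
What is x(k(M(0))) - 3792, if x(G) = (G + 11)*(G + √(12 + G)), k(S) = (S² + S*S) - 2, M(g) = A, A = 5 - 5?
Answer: -3810 + 9*√10 ≈ -3781.5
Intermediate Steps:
A = 0
M(g) = 0
k(S) = -2 + 2*S² (k(S) = (S² + S²) - 2 = 2*S² - 2 = -2 + 2*S²)
x(G) = (11 + G)*(G + √(12 + G))
x(k(M(0))) - 3792 = ((-2 + 2*0²)² + 11*(-2 + 2*0²) + 11*√(12 + (-2 + 2*0²)) + (-2 + 2*0²)*√(12 + (-2 + 2*0²))) - 3792 = ((-2 + 2*0)² + 11*(-2 + 2*0) + 11*√(12 + (-2 + 2*0)) + (-2 + 2*0)*√(12 + (-2 + 2*0))) - 3792 = ((-2 + 0)² + 11*(-2 + 0) + 11*√(12 + (-2 + 0)) + (-2 + 0)*√(12 + (-2 + 0))) - 3792 = ((-2)² + 11*(-2) + 11*√(12 - 2) - 2*√(12 - 2)) - 3792 = (4 - 22 + 11*√10 - 2*√10) - 3792 = (-18 + 9*√10) - 3792 = -3810 + 9*√10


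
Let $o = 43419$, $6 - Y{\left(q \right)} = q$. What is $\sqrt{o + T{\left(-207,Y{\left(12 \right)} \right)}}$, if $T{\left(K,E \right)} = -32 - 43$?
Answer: $12 \sqrt{301} \approx 208.19$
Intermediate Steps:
$Y{\left(q \right)} = 6 - q$
$T{\left(K,E \right)} = -75$ ($T{\left(K,E \right)} = -32 - 43 = -75$)
$\sqrt{o + T{\left(-207,Y{\left(12 \right)} \right)}} = \sqrt{43419 - 75} = \sqrt{43344} = 12 \sqrt{301}$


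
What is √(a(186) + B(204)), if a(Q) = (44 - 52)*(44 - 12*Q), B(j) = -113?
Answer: √17391 ≈ 131.88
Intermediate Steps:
a(Q) = -352 + 96*Q (a(Q) = -8*(44 - 12*Q) = -352 + 96*Q)
√(a(186) + B(204)) = √((-352 + 96*186) - 113) = √((-352 + 17856) - 113) = √(17504 - 113) = √17391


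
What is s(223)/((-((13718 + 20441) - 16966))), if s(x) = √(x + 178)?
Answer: -√401/17193 ≈ -0.0011647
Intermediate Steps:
s(x) = √(178 + x)
s(223)/((-((13718 + 20441) - 16966))) = √(178 + 223)/((-((13718 + 20441) - 16966))) = √401/((-(34159 - 16966))) = √401/((-1*17193)) = √401/(-17193) = √401*(-1/17193) = -√401/17193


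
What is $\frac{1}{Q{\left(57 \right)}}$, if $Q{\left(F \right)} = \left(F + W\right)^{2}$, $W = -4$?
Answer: $\frac{1}{2809} \approx 0.000356$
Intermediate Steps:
$Q{\left(F \right)} = \left(-4 + F\right)^{2}$ ($Q{\left(F \right)} = \left(F - 4\right)^{2} = \left(-4 + F\right)^{2}$)
$\frac{1}{Q{\left(57 \right)}} = \frac{1}{\left(-4 + 57\right)^{2}} = \frac{1}{53^{2}} = \frac{1}{2809}$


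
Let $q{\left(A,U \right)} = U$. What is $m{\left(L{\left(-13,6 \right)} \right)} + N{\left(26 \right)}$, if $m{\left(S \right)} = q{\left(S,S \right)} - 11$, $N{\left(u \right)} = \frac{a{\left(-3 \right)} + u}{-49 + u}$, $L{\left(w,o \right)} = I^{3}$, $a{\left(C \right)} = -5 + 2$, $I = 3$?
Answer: $15$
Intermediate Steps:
$a{\left(C \right)} = -3$
$L{\left(w,o \right)} = 27$ ($L{\left(w,o \right)} = 3^{3} = 27$)
$N{\left(u \right)} = \frac{-3 + u}{-49 + u}$
$m{\left(S \right)} = -11 + S$ ($m{\left(S \right)} = S - 11 = -11 + S$)
$m{\left(L{\left(-13,6 \right)} \right)} + N{\left(26 \right)} = \left(-11 + 27\right) + \frac{-3 + 26}{-49 + 26} = 16 + \frac{1}{-23} \cdot 23 = 16 - 1 = 15$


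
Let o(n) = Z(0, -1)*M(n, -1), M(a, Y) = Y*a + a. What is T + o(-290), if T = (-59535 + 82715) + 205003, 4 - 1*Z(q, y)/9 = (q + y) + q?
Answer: 228183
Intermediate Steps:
M(a, Y) = a + Y*a
Z(q, y) = 36 - 18*q - 9*y (Z(q, y) = 36 - 9*((q + y) + q) = 36 - 9*(y + 2*q) = 36 + (-18*q - 9*y) = 36 - 18*q - 9*y)
o(n) = 0 (o(n) = (36 - 18*0 - 9*(-1))*(n*(1 - 1)) = (36 + 0 + 9)*(n*0) = 45*0 = 0)
T = 228183 (T = 23180 + 205003 = 228183)
T + o(-290) = 228183 + 0 = 228183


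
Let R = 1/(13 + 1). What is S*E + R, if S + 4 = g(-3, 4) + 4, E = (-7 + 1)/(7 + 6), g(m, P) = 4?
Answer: -323/182 ≈ -1.7747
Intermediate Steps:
R = 1/14 ≈ 0.071429
E = -6/13 ≈ -0.46154
S = 4 (S = -4 + (4 + 4) = -4 + 8 = 4)
S*E + R = 4*(-6/13) + 1/14 = -24/13 + 1/14 = -323/182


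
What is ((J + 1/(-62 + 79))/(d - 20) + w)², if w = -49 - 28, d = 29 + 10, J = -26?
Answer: 640697344/104329 ≈ 6141.1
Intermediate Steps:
d = 39
w = -77
((J + 1/(-62 + 79))/(d - 20) + w)² = ((-26 + 1/(-62 + 79))/(39 - 20) - 77)² = ((-26 + 1/17)/19 - 77)² = ((-26 + 1/17)*(1/19) - 77)² = (-441/17*1/19 - 77)² = (-441/323 - 77)² = (-25312/323)² = 640697344/104329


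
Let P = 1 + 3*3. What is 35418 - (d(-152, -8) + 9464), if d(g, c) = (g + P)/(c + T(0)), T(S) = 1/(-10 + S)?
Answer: 2100854/81 ≈ 25936.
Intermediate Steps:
P = 10 (P = 1 + 9 = 10)
d(g, c) = (10 + g)/(-⅒ + c) (d(g, c) = (g + 10)/(c + 1/(-10 + 0)) = (10 + g)/(c + 1/(-10)) = (10 + g)/(c - ⅒) = (10 + g)/(-⅒ + c))
35418 - (d(-152, -8) + 9464) = 35418 - (10*(10 - 152)/(-1 + 10*(-8)) + 9464) = 35418 - (10*(-142)/(-1 - 80) + 9464) = 35418 - (10*(-142)/(-81) + 9464) = 35418 - (10*(-1/81)*(-142) + 9464) = 35418 - (1420/81 + 9464) = 35418 - 1*768004/81 = 35418 - 768004/81 = 2100854/81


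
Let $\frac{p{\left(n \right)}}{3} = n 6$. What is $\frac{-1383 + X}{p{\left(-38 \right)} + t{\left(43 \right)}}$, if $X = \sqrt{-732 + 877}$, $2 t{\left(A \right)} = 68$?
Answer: $\frac{1383}{650} - \frac{\sqrt{145}}{650} \approx 2.1092$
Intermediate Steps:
$t{\left(A \right)} = 34$ ($t{\left(A \right)} = \frac{1}{2} \cdot 68 = 34$)
$X = \sqrt{145} \approx 12.042$
$p{\left(n \right)} = 18 n$ ($p{\left(n \right)} = 3 n 6 = 3 \cdot 6 n = 18 n$)
$\frac{-1383 + X}{p{\left(-38 \right)} + t{\left(43 \right)}} = \frac{-1383 + \sqrt{145}}{18 \left(-38\right) + 34} = \frac{-1383 + \sqrt{145}}{-684 + 34} = \frac{-1383 + \sqrt{145}}{-650} = \left(-1383 + \sqrt{145}\right) \left(- \frac{1}{650}\right) = \frac{1383}{650} - \frac{\sqrt{145}}{650}$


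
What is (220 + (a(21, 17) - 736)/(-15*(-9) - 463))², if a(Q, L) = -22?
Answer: 1329258681/26896 ≈ 49422.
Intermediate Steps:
(220 + (a(21, 17) - 736)/(-15*(-9) - 463))² = (220 + (-22 - 736)/(-15*(-9) - 463))² = (220 - 758/(135 - 463))² = (220 - 758/(-328))² = (220 - 758*(-1/328))² = (220 + 379/164)² = (36459/164)² = 1329258681/26896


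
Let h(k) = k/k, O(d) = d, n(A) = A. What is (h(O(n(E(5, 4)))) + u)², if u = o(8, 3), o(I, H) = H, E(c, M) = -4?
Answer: 16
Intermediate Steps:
h(k) = 1
u = 3
(h(O(n(E(5, 4)))) + u)² = (1 + 3)² = 4² = 16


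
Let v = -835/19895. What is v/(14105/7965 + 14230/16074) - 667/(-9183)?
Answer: 7846568115455/138063497037756 ≈ 0.056833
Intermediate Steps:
v = -167/3979 (v = -835*1/19895 = -167/3979 ≈ -0.041970)
v/(14105/7965 + 14230/16074) - 667/(-9183) = -167/(3979*(14105/7965 + 14230/16074)) - 667/(-9183) = -167/(3979*(14105*(1/7965) + 14230*(1/16074))) - 667*(-1/9183) = -167/(3979*(2821/1593 + 7115/8037)) + 667/9183 = -167/(3979*3778508/1422549) + 667/9183 = -167/3979*1422549/3778508 + 667/9183 = -237565683/15034683332 + 667/9183 = 7846568115455/138063497037756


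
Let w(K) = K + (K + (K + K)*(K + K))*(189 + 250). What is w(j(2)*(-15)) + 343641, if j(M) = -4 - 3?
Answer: 19749741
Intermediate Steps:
j(M) = -7
w(K) = 440*K + 1756*K² (w(K) = K + (K + (2*K)*(2*K))*439 = K + (K + 4*K²)*439 = K + (439*K + 1756*K²) = 440*K + 1756*K²)
w(j(2)*(-15)) + 343641 = 4*(-7*(-15))*(110 + 439*(-7*(-15))) + 343641 = 4*105*(110 + 439*105) + 343641 = 4*105*(110 + 46095) + 343641 = 4*105*46205 + 343641 = 19406100 + 343641 = 19749741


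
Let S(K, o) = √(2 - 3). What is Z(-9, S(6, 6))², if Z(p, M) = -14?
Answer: 196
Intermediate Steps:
S(K, o) = I (S(K, o) = √(-1) = I)
Z(-9, S(6, 6))² = (-14)² = 196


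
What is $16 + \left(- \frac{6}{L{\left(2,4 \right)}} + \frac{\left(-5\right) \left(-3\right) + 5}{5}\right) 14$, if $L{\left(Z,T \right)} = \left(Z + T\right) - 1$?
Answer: $\frac{276}{5} \approx 55.2$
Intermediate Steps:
$L{\left(Z,T \right)} = -1 + T + Z$ ($L{\left(Z,T \right)} = \left(T + Z\right) - 1 = -1 + T + Z$)
$16 + \left(- \frac{6}{L{\left(2,4 \right)}} + \frac{\left(-5\right) \left(-3\right) + 5}{5}\right) 14 = 16 + \left(- \frac{6}{-1 + 4 + 2} + \frac{\left(-5\right) \left(-3\right) + 5}{5}\right) 14 = 16 + \left(- \frac{6}{5} + \left(15 + 5\right) \frac{1}{5}\right) 14 = 16 + \left(\left(-6\right) \frac{1}{5} + 20 \cdot \frac{1}{5}\right) 14 = 16 + \left(- \frac{6}{5} + 4\right) 14 = 16 + \frac{14}{5} \cdot 14 = 16 + \frac{196}{5} = \frac{276}{5}$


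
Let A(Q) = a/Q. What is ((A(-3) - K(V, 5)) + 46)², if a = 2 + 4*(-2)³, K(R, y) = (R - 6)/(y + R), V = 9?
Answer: 609961/196 ≈ 3112.0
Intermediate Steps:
K(R, y) = (-6 + R)/(R + y)
a = -30 (a = 2 + 4*(-8) = 2 - 32 = -30)
A(Q) = -30/Q
((A(-3) - K(V, 5)) + 46)² = ((-30/(-3) - (-6 + 9)/(9 + 5)) + 46)² = ((-30*(-⅓) - 3/14) + 46)² = ((10 - 3/14) + 46)² = (137/14 + 46)² = (781/14)² = 609961/196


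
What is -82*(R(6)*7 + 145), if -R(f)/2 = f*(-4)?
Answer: -39442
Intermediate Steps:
R(f) = 8*f (R(f) = -2*f*(-4) = -(-8)*f = 8*f)
-82*(R(6)*7 + 145) = -82*((8*6)*7 + 145) = -82*(48*7 + 145) = -82*(336 + 145) = -82*481 = -39442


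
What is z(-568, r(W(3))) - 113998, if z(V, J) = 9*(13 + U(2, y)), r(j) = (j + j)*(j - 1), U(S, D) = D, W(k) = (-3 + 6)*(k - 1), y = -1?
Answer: -113890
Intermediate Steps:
W(k) = -3 + 3*k (W(k) = 3*(-1 + k) = -3 + 3*k)
r(j) = 2*j*(-1 + j) (r(j) = (2*j)*(-1 + j) = 2*j*(-1 + j))
z(V, J) = 108 (z(V, J) = 9*(13 - 1) = 9*12 = 108)
z(-568, r(W(3))) - 113998 = 108 - 113998 = -113890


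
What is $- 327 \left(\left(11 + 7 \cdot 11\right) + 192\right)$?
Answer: $-91560$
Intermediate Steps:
$- 327 \left(\left(11 + 7 \cdot 11\right) + 192\right) = - 327 \left(\left(11 + 77\right) + 192\right) = - 327 \left(88 + 192\right) = \left(-327\right) 280 = -91560$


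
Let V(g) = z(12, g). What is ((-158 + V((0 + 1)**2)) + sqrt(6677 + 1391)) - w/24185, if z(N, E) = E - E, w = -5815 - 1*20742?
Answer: -3794673/24185 + 2*sqrt(2017) ≈ -67.080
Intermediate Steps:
w = -26557 (w = -5815 - 20742 = -26557)
z(N, E) = 0
V(g) = 0
((-158 + V((0 + 1)**2)) + sqrt(6677 + 1391)) - w/24185 = ((-158 + 0) + sqrt(6677 + 1391)) - (-26557)/24185 = (-158 + sqrt(8068)) - (-26557)/24185 = (-158 + 2*sqrt(2017)) - 1*(-26557/24185) = (-158 + 2*sqrt(2017)) + 26557/24185 = -3794673/24185 + 2*sqrt(2017)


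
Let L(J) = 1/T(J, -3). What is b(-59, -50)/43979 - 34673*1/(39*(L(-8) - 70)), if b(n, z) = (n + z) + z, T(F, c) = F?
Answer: 55183675/4353921 ≈ 12.674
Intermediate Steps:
b(n, z) = n + 2*z
L(J) = 1/J
b(-59, -50)/43979 - 34673*1/(39*(L(-8) - 70)) = (-59 + 2*(-50))/43979 - 34673*1/(39*(1/(-8) - 70)) = (-59 - 100)*(1/43979) - 34673*1/(39*(-1/8 - 70)) = -159*1/43979 - 34673/(39*(-561/8)) = -159/43979 - 34673/(-21879/8) = -159/43979 - 34673*(-8/21879) = -159/43979 + 277384/21879 = 55183675/4353921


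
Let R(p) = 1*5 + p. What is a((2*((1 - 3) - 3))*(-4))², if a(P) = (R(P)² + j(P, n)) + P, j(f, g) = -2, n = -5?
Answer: 4255969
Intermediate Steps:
R(p) = 5 + p
a(P) = -2 + P + (5 + P)² (a(P) = ((5 + P)² - 2) + P = (-2 + (5 + P)²) + P = -2 + P + (5 + P)²)
a((2*((1 - 3) - 3))*(-4))² = (-2 + (2*((1 - 3) - 3))*(-4) + (5 + (2*((1 - 3) - 3))*(-4))²)² = (-2 + (2*(-2 - 3))*(-4) + (5 + (2*(-2 - 3))*(-4))²)² = (-2 + (2*(-5))*(-4) + (5 + (2*(-5))*(-4))²)² = (-2 - 10*(-4) + (5 - 10*(-4))²)² = (-2 + 40 + (5 + 40)²)² = (-2 + 40 + 45²)² = (-2 + 40 + 2025)² = 2063² = 4255969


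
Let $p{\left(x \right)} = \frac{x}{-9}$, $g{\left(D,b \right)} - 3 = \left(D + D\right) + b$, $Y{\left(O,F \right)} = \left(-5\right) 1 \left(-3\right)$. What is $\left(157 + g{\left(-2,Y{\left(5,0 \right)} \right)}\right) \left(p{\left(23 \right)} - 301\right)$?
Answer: $-51908$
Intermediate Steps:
$Y{\left(O,F \right)} = 15$ ($Y{\left(O,F \right)} = \left(-5\right) \left(-3\right) = 15$)
$g{\left(D,b \right)} = 3 + b + 2 D$ ($g{\left(D,b \right)} = 3 + \left(\left(D + D\right) + b\right) = 3 + \left(2 D + b\right) = 3 + \left(b + 2 D\right) = 3 + b + 2 D$)
$p{\left(x \right)} = - \frac{x}{9}$ ($p{\left(x \right)} = x \left(- \frac{1}{9}\right) = - \frac{x}{9}$)
$\left(157 + g{\left(-2,Y{\left(5,0 \right)} \right)}\right) \left(p{\left(23 \right)} - 301\right) = \left(157 + \left(3 + 15 + 2 \left(-2\right)\right)\right) \left(\left(- \frac{1}{9}\right) 23 - 301\right) = \left(157 + \left(3 + 15 - 4\right)\right) \left(- \frac{23}{9} - 301\right) = \left(157 + 14\right) \left(- \frac{2732}{9}\right) = 171 \left(- \frac{2732}{9}\right) = -51908$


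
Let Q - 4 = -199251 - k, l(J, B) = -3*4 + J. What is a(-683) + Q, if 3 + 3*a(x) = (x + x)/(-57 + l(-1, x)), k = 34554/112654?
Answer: -1178382762824/5914335 ≈ -1.9924e+5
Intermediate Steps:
k = 17277/56327 (k = 34554*(1/112654) = 17277/56327 ≈ 0.30673)
l(J, B) = -12 + J
a(x) = -1 - x/105 (a(x) = -1 + ((x + x)/(-57 + (-12 - 1)))/3 = -1 + ((2*x)/(-57 - 13))/3 = -1 + ((2*x)/(-70))/3 = -1 + ((2*x)*(-1/70))/3 = -1 + (-x/35)/3 = -1 - x/105)
Q = -11223003046/56327 (Q = 4 + (-199251 - 1*17277/56327) = 4 + (-199251 - 17277/56327) = 4 - 11223228354/56327 = -11223003046/56327 ≈ -1.9925e+5)
a(-683) + Q = (-1 - 1/105*(-683)) - 11223003046/56327 = (-1 + 683/105) - 11223003046/56327 = 578/105 - 11223003046/56327 = -1178382762824/5914335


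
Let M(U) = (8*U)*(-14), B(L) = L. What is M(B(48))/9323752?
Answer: -672/1165469 ≈ -0.00057659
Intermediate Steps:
M(U) = -112*U
M(B(48))/9323752 = -112*48/9323752 = -5376*1/9323752 = -672/1165469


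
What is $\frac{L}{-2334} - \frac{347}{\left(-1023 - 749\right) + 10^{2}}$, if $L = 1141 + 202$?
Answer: $- \frac{717799}{1951224} \approx -0.36787$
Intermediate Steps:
$L = 1343$
$\frac{L}{-2334} - \frac{347}{\left(-1023 - 749\right) + 10^{2}} = \frac{1343}{-2334} - \frac{347}{\left(-1023 - 749\right) + 10^{2}} = 1343 \left(- \frac{1}{2334}\right) - \frac{347}{-1772 + 100} = - \frac{1343}{2334} - \frac{347}{-1672} = - \frac{1343}{2334} - - \frac{347}{1672} = - \frac{1343}{2334} + \frac{347}{1672} = - \frac{717799}{1951224}$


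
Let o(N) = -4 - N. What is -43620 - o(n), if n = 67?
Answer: -43549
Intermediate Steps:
-43620 - o(n) = -43620 - (-4 - 1*67) = -43620 - (-4 - 67) = -43620 - 1*(-71) = -43620 + 71 = -43549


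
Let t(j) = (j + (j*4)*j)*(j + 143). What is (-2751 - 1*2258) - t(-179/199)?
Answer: -42090851345/7880599 ≈ -5341.1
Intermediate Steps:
t(j) = (143 + j)*(j + 4*j²) (t(j) = (j + (4*j)*j)*(143 + j) = (j + 4*j²)*(143 + j) = (143 + j)*(j + 4*j²))
(-2751 - 1*2258) - t(-179/199) = (-2751 - 1*2258) - (-179/199)*(143 + 4*(-179/199)² + 573*(-179/199)) = (-2751 - 2258) - (-179*1/199)*(143 + 4*(-179*1/199)² + 573*(-179*1/199)) = -5009 - (-179)*(143 + 4*(-179/199)² + 573*(-179/199))/199 = -5009 - (-179)*(143 + 4*(32041/39601) - 102567/199)/199 = -5009 - (-179)*(143 + 128164/39601 - 102567/199)/199 = -5009 - (-179)*(-14619726)/(199*39601) = -5009 - 1*2616930954/7880599 = -5009 - 2616930954/7880599 = -42090851345/7880599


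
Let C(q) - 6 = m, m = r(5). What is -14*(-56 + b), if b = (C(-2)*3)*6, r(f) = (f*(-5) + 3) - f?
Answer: 6076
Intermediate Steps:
r(f) = 3 - 6*f (r(f) = (-5*f + 3) - f = (3 - 5*f) - f = 3 - 6*f)
m = -27 (m = 3 - 6*5 = 3 - 30 = -27)
C(q) = -21 (C(q) = 6 - 27 = -21)
b = -378 (b = -21*3*6 = -63*6 = -378)
-14*(-56 + b) = -14*(-56 - 378) = -14*(-434) = 6076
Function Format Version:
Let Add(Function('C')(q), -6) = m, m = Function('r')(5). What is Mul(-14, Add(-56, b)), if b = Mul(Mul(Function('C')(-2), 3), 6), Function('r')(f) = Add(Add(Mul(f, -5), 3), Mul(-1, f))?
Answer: 6076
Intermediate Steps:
Function('r')(f) = Add(3, Mul(-6, f)) (Function('r')(f) = Add(Add(Mul(-5, f), 3), Mul(-1, f)) = Add(Add(3, Mul(-5, f)), Mul(-1, f)) = Add(3, Mul(-6, f)))
m = -27 (m = Add(3, Mul(-6, 5)) = Add(3, -30) = -27)
Function('C')(q) = -21 (Function('C')(q) = Add(6, -27) = -21)
b = -378 (b = Mul(Mul(-21, 3), 6) = Mul(-63, 6) = -378)
Mul(-14, Add(-56, b)) = Mul(-14, Add(-56, -378)) = Mul(-14, -434) = 6076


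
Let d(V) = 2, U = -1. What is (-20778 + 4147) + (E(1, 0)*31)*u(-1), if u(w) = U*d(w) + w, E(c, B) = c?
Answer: -16724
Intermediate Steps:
u(w) = -2 + w (u(w) = -1*2 + w = -2 + w)
(-20778 + 4147) + (E(1, 0)*31)*u(-1) = (-20778 + 4147) + (1*31)*(-2 - 1) = -16631 + 31*(-3) = -16631 - 93 = -16724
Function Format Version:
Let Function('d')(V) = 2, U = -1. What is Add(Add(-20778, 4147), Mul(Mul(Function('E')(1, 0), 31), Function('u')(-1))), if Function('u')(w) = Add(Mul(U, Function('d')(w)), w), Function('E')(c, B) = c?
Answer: -16724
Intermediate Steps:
Function('u')(w) = Add(-2, w) (Function('u')(w) = Add(Mul(-1, 2), w) = Add(-2, w))
Add(Add(-20778, 4147), Mul(Mul(Function('E')(1, 0), 31), Function('u')(-1))) = Add(Add(-20778, 4147), Mul(Mul(1, 31), Add(-2, -1))) = Add(-16631, Mul(31, -3)) = Add(-16631, -93) = -16724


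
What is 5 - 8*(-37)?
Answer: 301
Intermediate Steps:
5 - 8*(-37) = 5 + 296 = 301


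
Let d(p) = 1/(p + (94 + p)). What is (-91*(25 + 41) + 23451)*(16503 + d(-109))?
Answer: 35698942095/124 ≈ 2.8789e+8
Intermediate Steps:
d(p) = 1/(94 + 2*p)
(-91*(25 + 41) + 23451)*(16503 + d(-109)) = (-91*(25 + 41) + 23451)*(16503 + 1/(2*(47 - 109))) = (-91*66 + 23451)*(16503 + (1/2)/(-62)) = (-6006 + 23451)*(16503 + (1/2)*(-1/62)) = 17445*(16503 - 1/124) = 17445*(2046371/124) = 35698942095/124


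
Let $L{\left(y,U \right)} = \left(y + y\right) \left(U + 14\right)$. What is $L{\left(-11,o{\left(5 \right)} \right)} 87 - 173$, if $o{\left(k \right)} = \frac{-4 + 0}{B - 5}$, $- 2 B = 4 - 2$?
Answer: $-28245$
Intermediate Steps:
$B = -1$ ($B = - \frac{4 - 2}{2} = \left(- \frac{1}{2}\right) 2 = -1$)
$o{\left(k \right)} = \frac{2}{3}$ ($o{\left(k \right)} = \frac{-4 + 0}{-1 - 5} = \frac{1}{-6} \left(-4\right) = \left(- \frac{1}{6}\right) \left(-4\right) = \frac{2}{3}$)
$L{\left(y,U \right)} = 2 y \left(14 + U\right)$
$L{\left(-11,o{\left(5 \right)} \right)} 87 - 173 = 2 \left(-11\right) \left(14 + \frac{2}{3}\right) 87 - 173 = 2 \left(-11\right) \frac{44}{3} \cdot 87 - 173 = \left(- \frac{968}{3}\right) 87 - 173 = -28072 - 173 = -28245$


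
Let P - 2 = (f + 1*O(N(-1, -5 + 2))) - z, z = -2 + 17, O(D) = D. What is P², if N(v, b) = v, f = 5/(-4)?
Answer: 3721/16 ≈ 232.56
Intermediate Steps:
f = -5/4 (f = 5*(-¼) = -5/4 ≈ -1.2500)
z = 15
P = -61/4 (P = 2 + ((-5/4 + 1*(-1)) - 1*15) = 2 + ((-5/4 - 1) - 15) = 2 + (-9/4 - 15) = 2 - 69/4 = -61/4 ≈ -15.250)
P² = (-61/4)² = 3721/16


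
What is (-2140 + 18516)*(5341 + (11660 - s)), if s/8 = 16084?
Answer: -1828724296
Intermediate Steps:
s = 128672 (s = 8*16084 = 128672)
(-2140 + 18516)*(5341 + (11660 - s)) = (-2140 + 18516)*(5341 + (11660 - 1*128672)) = 16376*(5341 + (11660 - 128672)) = 16376*(5341 - 117012) = 16376*(-111671) = -1828724296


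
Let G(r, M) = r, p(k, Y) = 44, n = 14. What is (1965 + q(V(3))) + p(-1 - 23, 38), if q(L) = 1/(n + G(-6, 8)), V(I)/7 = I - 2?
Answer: 16073/8 ≈ 2009.1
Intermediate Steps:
V(I) = -14 + 7*I (V(I) = 7*(I - 2) = 7*(-2 + I) = -14 + 7*I)
q(L) = 1/8 (q(L) = 1/(14 - 6) = 1/8)
(1965 + q(V(3))) + p(-1 - 23, 38) = (1965 + 1/8) + 44 = 15721/8 + 44 = 16073/8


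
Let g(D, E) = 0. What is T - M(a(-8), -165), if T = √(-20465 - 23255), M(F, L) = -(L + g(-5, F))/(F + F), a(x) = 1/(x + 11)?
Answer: -495/2 + 2*I*√10930 ≈ -247.5 + 209.09*I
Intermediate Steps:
a(x) = 1/(11 + x)
M(F, L) = -L/(2*F) (M(F, L) = -(L + 0)/(F + F) = -L/(2*F))
T = 2*I*√10930 (T = √(-43720) = 2*I*√10930 ≈ 209.09*I)
T - M(a(-8), -165) = 2*I*√10930 - (-1)*(-165)/(2*(1/(11 - 8))) = 2*I*√10930 - (-1)*(-165)/(2*(1/3)) = 2*I*√10930 - (-1)*(-165)/(2*⅓) = 2*I*√10930 - (-1)*(-165)*3/2 = 2*I*√10930 - 1*495/2 = 2*I*√10930 - 495/2 = -495/2 + 2*I*√10930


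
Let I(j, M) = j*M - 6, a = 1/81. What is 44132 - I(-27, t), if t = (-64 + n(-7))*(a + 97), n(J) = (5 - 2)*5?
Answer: -252628/3 ≈ -84209.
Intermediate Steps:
n(J) = 15 (n(J) = 3*5 = 15)
a = 1/81 ≈ 0.012346
t = -385042/81 (t = (-64 + 15)*(1/81 + 97) = -49*7858/81 = -385042/81 ≈ -4753.6)
I(j, M) = -6 + M*j (I(j, M) = M*j - 6 = -6 + M*j)
44132 - I(-27, t) = 44132 - (-6 - 385042/81*(-27)) = 44132 - (-6 + 385042/3) = 44132 - 1*385024/3 = 44132 - 385024/3 = -252628/3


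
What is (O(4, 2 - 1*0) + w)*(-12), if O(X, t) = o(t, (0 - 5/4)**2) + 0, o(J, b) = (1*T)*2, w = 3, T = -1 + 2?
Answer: -60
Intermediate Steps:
T = 1
o(J, b) = 2 (o(J, b) = (1*1)*2 = 1*2 = 2)
O(X, t) = 2 (O(X, t) = 2 + 0 = 2)
(O(4, 2 - 1*0) + w)*(-12) = (2 + 3)*(-12) = 5*(-12) = -60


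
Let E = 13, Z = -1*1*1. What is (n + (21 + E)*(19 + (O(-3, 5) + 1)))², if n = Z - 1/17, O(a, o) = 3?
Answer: 176252176/289 ≈ 6.0987e+5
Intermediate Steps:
Z = -1 (Z = -1*1 = -1)
n = -18/17 (n = -1 - 1/17 = -18/17 ≈ -1.0588)
(n + (21 + E)*(19 + (O(-3, 5) + 1)))² = (-18/17 + (21 + 13)*(19 + (3 + 1)))² = (-18/17 + 34*(19 + 4))² = (-18/17 + 34*23)² = (-18/17 + 782)² = (13276/17)² = 176252176/289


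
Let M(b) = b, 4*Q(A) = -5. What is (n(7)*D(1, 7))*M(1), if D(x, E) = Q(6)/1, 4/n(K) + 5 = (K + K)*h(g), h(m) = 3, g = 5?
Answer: -5/37 ≈ -0.13514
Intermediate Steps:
Q(A) = -5/4 (Q(A) = (1/4)*(-5) = -5/4)
n(K) = 4/(-5 + 6*K) (n(K) = 4/(-5 + (K + K)*3) = 4/(-5 + (2*K)*3) = 4/(-5 + 6*K))
D(x, E) = -5/4 (D(x, E) = -5/4/1 = -5/4*1 = -5/4)
(n(7)*D(1, 7))*M(1) = ((4/(-5 + 6*7))*(-5/4))*1 = ((4/(-5 + 42))*(-5/4))*1 = ((4/37)*(-5/4))*1 = -5/37*1 = -5/37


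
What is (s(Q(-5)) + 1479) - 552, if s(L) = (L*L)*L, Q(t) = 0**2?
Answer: 927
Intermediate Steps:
Q(t) = 0
s(L) = L**3 (s(L) = L**2*L = L**3)
(s(Q(-5)) + 1479) - 552 = (0**3 + 1479) - 552 = (0 + 1479) - 552 = 1479 - 552 = 927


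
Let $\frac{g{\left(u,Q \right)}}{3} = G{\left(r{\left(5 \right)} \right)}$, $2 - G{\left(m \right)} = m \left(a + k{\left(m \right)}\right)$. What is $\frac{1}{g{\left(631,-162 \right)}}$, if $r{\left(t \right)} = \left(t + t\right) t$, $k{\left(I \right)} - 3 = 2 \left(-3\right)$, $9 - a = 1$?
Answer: $- \frac{1}{744} \approx -0.0013441$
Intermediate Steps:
$a = 8$ ($a = 9 - 1 = 8$)
$k{\left(I \right)} = -3$ ($k{\left(I \right)} = 3 + 2 \left(-3\right) = 3 - 6 = -3$)
$r{\left(t \right)} = 2 t^{2}$ ($r{\left(t \right)} = 2 t t = 2 t^{2}$)
$G{\left(m \right)} = 2 - 5 m$ ($G{\left(m \right)} = 2 - m \left(8 - 3\right) = 2 - m 5 = 2 - 5 m$)
$g{\left(u,Q \right)} = -744$ ($g{\left(u,Q \right)} = 3 \left(2 - 5 \cdot 2 \cdot 5^{2}\right) = 3 \left(2 - 5 \cdot 2 \cdot 25\right) = 3 \left(2 - 250\right) = 3 \left(-248\right) = -744$)
$\frac{1}{g{\left(631,-162 \right)}} = \frac{1}{-744} = - \frac{1}{744}$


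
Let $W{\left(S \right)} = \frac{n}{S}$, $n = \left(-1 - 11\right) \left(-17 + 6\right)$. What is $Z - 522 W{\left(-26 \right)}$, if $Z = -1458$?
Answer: $\frac{15498}{13} \approx 1192.2$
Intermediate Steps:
$n = 132$ ($n = \left(-12\right) \left(-11\right) = 132$)
$W{\left(S \right)} = \frac{132}{S}$
$Z - 522 W{\left(-26 \right)} = -1458 - 522 \frac{132}{-26} = -1458 - 522 \cdot 132 \left(- \frac{1}{26}\right) = -1458 - - \frac{34452}{13} = -1458 + \frac{34452}{13} = \frac{15498}{13}$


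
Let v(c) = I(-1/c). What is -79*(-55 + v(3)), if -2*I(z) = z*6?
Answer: 4266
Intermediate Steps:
I(z) = -3*z (I(z) = -z*6/2 = -3*z)
v(c) = 3/c (v(c) = -(-3)/c = 3/c)
-79*(-55 + v(3)) = -79*(-55 + 3/3) = -79*(-55 + 3*(1/3)) = -79*(-55 + 1) = -79*(-54) = 4266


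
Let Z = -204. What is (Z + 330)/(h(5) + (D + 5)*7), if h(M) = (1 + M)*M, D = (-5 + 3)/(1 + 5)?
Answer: 189/94 ≈ 2.0106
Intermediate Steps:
D = -⅓ (D = -2/6 = -2*⅙ = -⅓ ≈ -0.33333)
h(M) = M*(1 + M)
(Z + 330)/(h(5) + (D + 5)*7) = (-204 + 330)/(5*(1 + 5) + (-⅓ + 5)*7) = 126/(5*6 + (14/3)*7) = 126/(30 + 98/3) = 126/(188/3) = 126*(3/188) = 189/94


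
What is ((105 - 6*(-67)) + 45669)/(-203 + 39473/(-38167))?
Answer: -881199696/3893687 ≈ -226.31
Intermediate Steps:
((105 - 6*(-67)) + 45669)/(-203 + 39473/(-38167)) = ((105 + 402) + 45669)/(-203 + 39473*(-1/38167)) = (507 + 45669)/(-203 - 39473/38167) = 46176/(-7787374/38167) = 46176*(-38167/7787374) = -881199696/3893687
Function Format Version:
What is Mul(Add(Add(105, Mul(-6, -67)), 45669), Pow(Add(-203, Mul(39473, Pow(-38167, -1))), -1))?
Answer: Rational(-881199696, 3893687) ≈ -226.31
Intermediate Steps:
Mul(Add(Add(105, Mul(-6, -67)), 45669), Pow(Add(-203, Mul(39473, Pow(-38167, -1))), -1)) = Mul(Add(Add(105, 402), 45669), Pow(Add(-203, Mul(39473, Rational(-1, 38167))), -1)) = Mul(Add(507, 45669), Pow(Add(-203, Rational(-39473, 38167)), -1)) = Mul(46176, Pow(Rational(-7787374, 38167), -1)) = Mul(46176, Rational(-38167, 7787374)) = Rational(-881199696, 3893687)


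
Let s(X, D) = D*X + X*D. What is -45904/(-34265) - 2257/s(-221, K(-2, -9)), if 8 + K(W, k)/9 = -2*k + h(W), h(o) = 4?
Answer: 376260239/272612340 ≈ 1.3802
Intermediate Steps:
K(W, k) = -36 - 18*k (K(W, k) = -72 + 9*(-2*k + 4) = -72 + 9*(4 - 2*k) = -72 + (36 - 18*k) = -36 - 18*k)
s(X, D) = 2*D*X (s(X, D) = D*X + D*X = 2*D*X)
-45904/(-34265) - 2257/s(-221, K(-2, -9)) = -45904/(-34265) - 2257*(-1/(442*(-36 - 18*(-9)))) = -45904*(-1/34265) - 2257*(-1/(442*(-36 + 162))) = 45904/34265 - 2257/(2*126*(-221)) = 45904/34265 - 2257/(-55692) = 45904/34265 - 2257*(-1/55692) = 45904/34265 + 2257/55692 = 376260239/272612340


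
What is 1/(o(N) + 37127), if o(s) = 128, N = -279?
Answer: 1/37255 ≈ 2.6842e-5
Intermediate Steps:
1/(o(N) + 37127) = 1/(128 + 37127) = 1/37255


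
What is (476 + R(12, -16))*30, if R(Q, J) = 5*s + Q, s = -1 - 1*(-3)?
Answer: 14940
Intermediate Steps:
s = 2 (s = -1 + 3 = 2)
R(Q, J) = 10 + Q (R(Q, J) = 5*2 + Q = 10 + Q)
(476 + R(12, -16))*30 = (476 + (10 + 12))*30 = (476 + 22)*30 = 498*30 = 14940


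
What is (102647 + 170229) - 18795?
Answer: 254081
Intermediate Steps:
(102647 + 170229) - 18795 = 272876 - 18795 = 254081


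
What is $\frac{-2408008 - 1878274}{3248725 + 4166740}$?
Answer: $- \frac{4286282}{7415465} \approx -0.57802$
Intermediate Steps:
$\frac{-2408008 - 1878274}{3248725 + 4166740} = - \frac{4286282}{7415465}$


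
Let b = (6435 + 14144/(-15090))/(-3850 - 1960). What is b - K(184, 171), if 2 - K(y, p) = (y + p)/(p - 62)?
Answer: 714188323/4778173050 ≈ 0.14947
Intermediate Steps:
b = -48545003/43836450 (b = (6435 + 14144*(-1/15090))/(-5810) = (6435 - 7072/7545)*(-1/5810) = (48545003/7545)*(-1/5810) = -48545003/43836450 ≈ -1.1074)
K(y, p) = 2 - (p + y)/(-62 + p) (K(y, p) = 2 - (y + p)/(p - 62) = 2 - (p + y)/(-62 + p))
b - K(184, 171) = -48545003/43836450 - (-124 + 171 - 1*184)/(-62 + 171) = -48545003/43836450 - (-124 + 171 - 184)/109 = -48545003/43836450 - (-137)/109 = -48545003/43836450 - 1*(-137/109) = -48545003/43836450 + 137/109 = 714188323/4778173050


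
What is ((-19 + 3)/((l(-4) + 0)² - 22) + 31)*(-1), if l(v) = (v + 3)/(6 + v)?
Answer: -2761/87 ≈ -31.736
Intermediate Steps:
l(v) = (3 + v)/(6 + v)
((-19 + 3)/((l(-4) + 0)² - 22) + 31)*(-1) = ((-19 + 3)/(((3 - 4)/(6 - 4) + 0)² - 22) + 31)*(-1) = (-16/((-1/2 + 0)² - 22) + 31)*(-1) = (-16/(((½)*(-1) + 0)² - 22) + 31)*(-1) = (-16/((-½ + 0)² - 22) + 31)*(-1) = (-16/((-½)² - 22) + 31)*(-1) = (-16/(¼ - 22) + 31)*(-1) = (-16/(-87/4) + 31)*(-1) = (-16*(-4/87) + 31)*(-1) = (64/87 + 31)*(-1) = (2761/87)*(-1) = -2761/87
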